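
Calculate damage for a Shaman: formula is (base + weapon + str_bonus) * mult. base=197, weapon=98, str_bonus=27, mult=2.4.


Sum base + weapon + str = 197 + 98 + 27 = 322
Multiply by 2.4:
322 * 2.4 = 772.8

772.8 damage


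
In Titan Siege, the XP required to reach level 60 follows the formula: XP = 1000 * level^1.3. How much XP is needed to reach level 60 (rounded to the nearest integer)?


XP = 1000 * level^1.3
Substitute level = 60:
XP = 1000 * 60^1.3
= 1000 * 204.9258
= 204926

204926 XP


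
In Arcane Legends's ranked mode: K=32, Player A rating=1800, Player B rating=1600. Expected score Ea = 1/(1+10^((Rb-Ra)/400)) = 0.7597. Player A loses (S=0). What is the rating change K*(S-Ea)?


Elo update: delta = K * (S - Ea), where S = 0 (loses)
S - Ea = 0 - 0.7597 = -0.7597
Rating change = 32 * -0.7597
= -24.31

-24.31 rating points


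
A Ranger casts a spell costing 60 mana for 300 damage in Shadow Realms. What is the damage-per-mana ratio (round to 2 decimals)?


Efficiency = damage / mana
= 300 / 60
= 5.00

5.00 dmg/mana


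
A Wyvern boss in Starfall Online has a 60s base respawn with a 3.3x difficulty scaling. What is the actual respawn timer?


Respawn time = base * multiplier
= 60 * 3.3
= 198.0 seconds

198.0 seconds


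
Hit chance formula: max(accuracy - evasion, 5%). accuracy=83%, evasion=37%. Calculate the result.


accuracy - evasion = 83 - 37 = 46
Apply floor: max(46, 5) = 46
Hit chance = 46%

46%


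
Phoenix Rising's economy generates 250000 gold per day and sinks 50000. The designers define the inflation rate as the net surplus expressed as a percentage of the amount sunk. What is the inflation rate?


Net gold = 250000 - 50000 = 200000
Inflation rate = net / sunk * 100 = 200000 / 50000 * 100
= 4.0 * 100
= 400.00%

400.00%


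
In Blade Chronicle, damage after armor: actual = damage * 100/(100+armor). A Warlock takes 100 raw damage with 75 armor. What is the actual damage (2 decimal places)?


actual = 100 * 100 / (100 + 75)
= 100 * 100 / 175
= 10000 / 175
= 57.14

57.14 damage


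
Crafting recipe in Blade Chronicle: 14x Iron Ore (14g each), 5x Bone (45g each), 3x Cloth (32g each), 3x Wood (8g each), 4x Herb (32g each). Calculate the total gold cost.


Cost breakdown:
  Iron Ore: 14 * 14 = 196
  Bone: 5 * 45 = 225
  Cloth: 3 * 32 = 96
  Wood: 3 * 8 = 24
  Herb: 4 * 32 = 128
Total = 196 + 225 + 96 + 24 + 128 = 669

669 gold


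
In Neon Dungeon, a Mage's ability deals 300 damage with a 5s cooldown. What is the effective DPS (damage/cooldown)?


DPS = damage / cooldown
= 300 / 5
= 60.00

60.00 DPS


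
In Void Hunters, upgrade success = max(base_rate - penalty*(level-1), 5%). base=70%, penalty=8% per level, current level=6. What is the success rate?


raw_rate = 70 - 8 * (6 - 1)
= 70 - 8 * 5
= 70 - 40
= 30
Apply floor: max(30, 5) = 30%

30%


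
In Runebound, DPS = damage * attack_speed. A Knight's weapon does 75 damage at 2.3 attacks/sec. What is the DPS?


DPS = damage * attack_speed
= 75 * 2.3
= 172.5

172.5 DPS


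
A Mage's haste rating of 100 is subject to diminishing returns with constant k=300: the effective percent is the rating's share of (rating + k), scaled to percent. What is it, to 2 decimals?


effective% = rating / (rating + k) * 100
= 100 / (100 + 300) * 100
= 100 / 400 * 100
= 0.25 * 100
= 25.00%

25.00%


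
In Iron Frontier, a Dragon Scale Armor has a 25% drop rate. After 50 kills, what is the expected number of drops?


Expected drops = kills * (drop_rate / 100)
= 50 * (25 / 100)
= 50 * 0.25
= 12.5

12.5 drops


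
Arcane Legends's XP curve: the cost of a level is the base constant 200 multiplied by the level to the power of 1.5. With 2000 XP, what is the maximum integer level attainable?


XP = 200 * level^1.5, so level = (XP / 200)^(1/1.5)
= (2000 / 200)^(1/1.5)
= 10.0^0.6667
= 4.6416
Floor: level = 4

level 4


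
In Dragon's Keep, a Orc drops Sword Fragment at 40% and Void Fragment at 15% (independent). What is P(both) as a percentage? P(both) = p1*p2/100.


For independent events, P(both) = P(A) * P(B)
= 40% * 15%
= 600 / 100 %
= 6.0%

6.0%


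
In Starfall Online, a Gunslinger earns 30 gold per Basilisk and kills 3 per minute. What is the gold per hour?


Gold per minute = 30 * 3 = 90
Gold per hour = 90 * 60 = 5400

5400 gold/hour


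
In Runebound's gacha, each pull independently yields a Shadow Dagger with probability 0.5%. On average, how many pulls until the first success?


Expected pulls for a geometric distribution = 1/p = 100 / rate%
= 100 / 0.5
= 200.0

200.0 pulls


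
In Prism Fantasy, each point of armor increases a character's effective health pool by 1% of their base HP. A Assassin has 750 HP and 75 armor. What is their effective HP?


EHP = 750 * (1 + 75/100)
= 750 * (1 + 0.75)
= 750 * 1.75
= 1312.5

1312.5 EHP


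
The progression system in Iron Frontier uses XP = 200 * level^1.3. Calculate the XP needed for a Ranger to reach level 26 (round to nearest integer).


XP = 200 * level^1.3
Substitute level = 26:
XP = 200 * 26^1.3
= 200 * 69.098
= 13820

13820 XP


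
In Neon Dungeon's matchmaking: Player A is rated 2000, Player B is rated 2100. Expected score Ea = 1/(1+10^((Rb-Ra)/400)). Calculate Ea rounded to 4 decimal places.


Elo expected score: Ea = 1/(1 + 10^((Rb-Ra)/400))
Rb - Ra = 2100 - 2000 = 100
(Rb-Ra)/400 = 100/400 = 0.25
10^0.25 = 1.778279
Ea = 1/(1 + 1.778279) = 1/2.778279 = 0.3599

0.3599


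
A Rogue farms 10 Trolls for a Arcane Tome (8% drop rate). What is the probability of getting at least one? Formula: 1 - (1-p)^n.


P(at least one) = 1 - P(none) = 1 - (1-p)^n
p = 8/100 = 0.08
1 - p = 0.92
(1 - p)^10 = 0.92^10 = 0.434388
P(at least one) = 1 - 0.434388 = 0.5656

0.5656


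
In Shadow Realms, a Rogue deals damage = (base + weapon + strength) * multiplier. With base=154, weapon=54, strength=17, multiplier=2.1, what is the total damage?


Sum base + weapon + str = 154 + 54 + 17 = 225
Multiply by 2.1:
225 * 2.1 = 472.5

472.5 damage


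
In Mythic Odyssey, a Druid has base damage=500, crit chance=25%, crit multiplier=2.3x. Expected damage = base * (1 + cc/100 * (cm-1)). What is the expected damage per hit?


E[dmg] = base * (1 + crit_chance * (crit_mult - 1))
cc as decimal = 25/100 = 0.25
cm - 1 = 2.3 - 1 = 1.3
Bonus factor = 0.25 * 1.3 = 0.325
Total multiplier = 1 + 0.325 = 1.325
Expected damage = 500 * 1.325 = 662.50

662.50 damage


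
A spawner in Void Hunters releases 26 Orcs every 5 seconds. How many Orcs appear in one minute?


Spawns per minute = count * (60 / interval)
= 26 * (60 / 5)
= 26 * 12.0
= 312.0

312.0 per minute


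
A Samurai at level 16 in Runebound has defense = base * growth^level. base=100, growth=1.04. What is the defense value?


value = base * growth^level
= 100 * 1.04^16
= 100 * 1.872981
= 187.30

187.30 defense


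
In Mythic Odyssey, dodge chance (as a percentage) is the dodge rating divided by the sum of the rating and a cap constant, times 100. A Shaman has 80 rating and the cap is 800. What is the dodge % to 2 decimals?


dodge% = 80 / (80 + 800) * 100
= 80 / 880 * 100
= 0.090909 * 100
= 9.09%

9.09%


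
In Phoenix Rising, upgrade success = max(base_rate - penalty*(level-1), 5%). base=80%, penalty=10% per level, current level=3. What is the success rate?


raw_rate = 80 - 10 * (3 - 1)
= 80 - 10 * 2
= 80 - 20
= 60
Apply floor: max(60, 5) = 60%

60%


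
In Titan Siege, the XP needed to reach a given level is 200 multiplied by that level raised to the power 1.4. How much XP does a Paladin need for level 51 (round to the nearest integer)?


XP = 200 * level^1.4
Substitute level = 51:
XP = 200 * 51^1.4
= 200 * 245.8093
= 49162

49162 XP


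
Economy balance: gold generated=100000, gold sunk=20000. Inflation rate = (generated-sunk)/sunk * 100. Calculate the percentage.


Net gold = 100000 - 20000 = 80000
Inflation rate = net / sunk * 100 = 80000 / 20000 * 100
= 4.0 * 100
= 400.00%

400.00%


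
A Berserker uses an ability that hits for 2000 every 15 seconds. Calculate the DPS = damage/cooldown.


DPS = damage / cooldown
= 2000 / 15
= 133.33

133.33 DPS


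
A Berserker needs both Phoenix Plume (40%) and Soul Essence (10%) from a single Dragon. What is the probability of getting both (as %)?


For independent events, P(both) = P(A) * P(B)
= 40% * 10%
= 400 / 100 %
= 4.0%

4.0%


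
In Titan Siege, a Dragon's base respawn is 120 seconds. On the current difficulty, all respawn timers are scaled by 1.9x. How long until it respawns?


Respawn time = base * multiplier
= 120 * 1.9
= 228.0 seconds

228.0 seconds


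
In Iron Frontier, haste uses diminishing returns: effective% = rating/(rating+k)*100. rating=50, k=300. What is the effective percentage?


effective% = rating / (rating + k) * 100
= 50 / (50 + 300) * 100
= 50 / 350 * 100
= 0.142857 * 100
= 14.29%

14.29%


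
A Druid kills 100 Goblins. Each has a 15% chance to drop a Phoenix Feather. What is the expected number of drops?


Expected drops = kills * (drop_rate / 100)
= 100 * (15 / 100)
= 100 * 0.15
= 15.0

15.0 drops


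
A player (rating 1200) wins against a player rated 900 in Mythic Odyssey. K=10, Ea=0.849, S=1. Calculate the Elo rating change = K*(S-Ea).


Elo update: delta = K * (S - Ea), where S = 1 (wins)
S - Ea = 1 - 0.849 = 0.151
Rating change = 10 * 0.151
= 1.51

1.51 rating points


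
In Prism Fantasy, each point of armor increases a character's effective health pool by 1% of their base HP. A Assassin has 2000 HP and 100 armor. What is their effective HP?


EHP = 2000 * (1 + 100/100)
= 2000 * (1 + 1.0)
= 2000 * 2.0
= 4000.0

4000.0 EHP


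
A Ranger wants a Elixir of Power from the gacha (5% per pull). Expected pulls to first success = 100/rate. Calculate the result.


Expected pulls for a geometric distribution = 1/p = 100 / rate%
= 100 / 5
= 20.0

20.0 pulls


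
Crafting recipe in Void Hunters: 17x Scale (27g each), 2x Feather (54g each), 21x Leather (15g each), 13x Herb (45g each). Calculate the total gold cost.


Cost breakdown:
  Scale: 17 * 27 = 459
  Feather: 2 * 54 = 108
  Leather: 21 * 15 = 315
  Herb: 13 * 45 = 585
Total = 459 + 108 + 315 + 585 = 1467

1467 gold


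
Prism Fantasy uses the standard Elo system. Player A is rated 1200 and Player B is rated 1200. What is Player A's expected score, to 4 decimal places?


Elo expected score: Ea = 1/(1 + 10^((Rb-Ra)/400))
Rb - Ra = 1200 - 1200 = 0
(Rb-Ra)/400 = 0/400 = 0.0
10^0.0 = 1.0
Ea = 1/(1 + 1.0) = 1/2.0 = 0.5000

0.5000


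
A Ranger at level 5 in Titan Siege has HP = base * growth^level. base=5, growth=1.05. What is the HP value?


value = base * growth^level
= 5 * 1.05^5
= 5 * 1.276282
= 6.38

6.38 HP


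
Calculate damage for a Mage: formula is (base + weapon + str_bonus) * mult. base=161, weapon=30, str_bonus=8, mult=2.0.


Sum base + weapon + str = 161 + 30 + 8 = 199
Multiply by 2.0:
199 * 2.0 = 398.0

398.0 damage


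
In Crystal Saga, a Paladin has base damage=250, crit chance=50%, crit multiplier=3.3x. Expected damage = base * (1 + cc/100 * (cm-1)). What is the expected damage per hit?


E[dmg] = base * (1 + crit_chance * (crit_mult - 1))
cc as decimal = 50/100 = 0.5
cm - 1 = 3.3 - 1 = 2.3
Bonus factor = 0.5 * 2.3 = 1.15
Total multiplier = 1 + 1.15 = 2.15
Expected damage = 250 * 2.15 = 537.50

537.50 damage


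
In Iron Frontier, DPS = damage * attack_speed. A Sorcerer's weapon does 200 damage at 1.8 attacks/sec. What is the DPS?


DPS = damage * attack_speed
= 200 * 1.8
= 360.0

360.0 DPS


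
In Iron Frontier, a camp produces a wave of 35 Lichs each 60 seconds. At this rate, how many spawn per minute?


Spawns per minute = count * (60 / interval)
= 35 * (60 / 60)
= 35 * 1.0
= 35.0

35.0 per minute


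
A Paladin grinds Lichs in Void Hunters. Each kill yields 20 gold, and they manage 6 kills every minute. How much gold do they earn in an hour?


Gold per minute = 20 * 6 = 120
Gold per hour = 120 * 60 = 7200

7200 gold/hour


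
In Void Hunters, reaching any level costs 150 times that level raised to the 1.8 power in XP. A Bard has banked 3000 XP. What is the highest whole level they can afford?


XP = 150 * level^1.8, so level = (XP / 150)^(1/1.8)
= (3000 / 150)^(1/1.8)
= 20.0^0.5556
= 5.282
Floor: level = 5

level 5


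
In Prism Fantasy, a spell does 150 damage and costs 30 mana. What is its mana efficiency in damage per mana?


Efficiency = damage / mana
= 150 / 30
= 5.00

5.00 dmg/mana


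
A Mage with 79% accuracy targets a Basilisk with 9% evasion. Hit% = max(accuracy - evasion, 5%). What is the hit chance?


accuracy - evasion = 79 - 9 = 70
Apply floor: max(70, 5) = 70
Hit chance = 70%

70%


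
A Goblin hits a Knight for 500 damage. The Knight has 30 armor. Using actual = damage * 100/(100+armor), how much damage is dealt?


actual = 500 * 100 / (100 + 30)
= 500 * 100 / 130
= 50000 / 130
= 384.62

384.62 damage


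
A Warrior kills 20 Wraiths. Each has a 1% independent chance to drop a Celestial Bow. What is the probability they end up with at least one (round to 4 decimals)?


P(at least one) = 1 - P(none) = 1 - (1-p)^n
p = 1/100 = 0.01
1 - p = 0.99
(1 - p)^20 = 0.99^20 = 0.817907
P(at least one) = 1 - 0.817907 = 0.1821

0.1821


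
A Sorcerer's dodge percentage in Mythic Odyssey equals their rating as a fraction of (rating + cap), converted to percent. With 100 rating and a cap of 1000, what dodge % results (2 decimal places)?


dodge% = 100 / (100 + 1000) * 100
= 100 / 1100 * 100
= 0.090909 * 100
= 9.09%

9.09%


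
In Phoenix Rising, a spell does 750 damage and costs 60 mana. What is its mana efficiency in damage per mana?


Efficiency = damage / mana
= 750 / 60
= 12.50

12.50 dmg/mana


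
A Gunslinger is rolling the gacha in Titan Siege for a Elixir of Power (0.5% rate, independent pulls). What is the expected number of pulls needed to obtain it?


Expected pulls for a geometric distribution = 1/p = 100 / rate%
= 100 / 0.5
= 200.0

200.0 pulls


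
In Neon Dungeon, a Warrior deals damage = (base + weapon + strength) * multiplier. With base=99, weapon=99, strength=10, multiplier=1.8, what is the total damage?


Sum base + weapon + str = 99 + 99 + 10 = 208
Multiply by 1.8:
208 * 1.8 = 374.4

374.4 damage


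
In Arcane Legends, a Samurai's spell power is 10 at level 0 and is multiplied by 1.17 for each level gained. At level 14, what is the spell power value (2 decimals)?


value = base * growth^level
= 10 * 1.17^14
= 10 * 9.007454
= 90.07

90.07 spell power


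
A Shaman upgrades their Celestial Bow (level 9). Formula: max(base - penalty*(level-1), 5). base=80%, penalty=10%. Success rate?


raw_rate = 80 - 10 * (9 - 1)
= 80 - 10 * 8
= 80 - 80
= 0
Apply floor: max(0, 5) = 5%

5%


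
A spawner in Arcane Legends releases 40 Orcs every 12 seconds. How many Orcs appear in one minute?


Spawns per minute = count * (60 / interval)
= 40 * (60 / 12)
= 40 * 5.0
= 200.0

200.0 per minute


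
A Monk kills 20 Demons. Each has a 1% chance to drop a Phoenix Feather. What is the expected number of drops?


Expected drops = kills * (drop_rate / 100)
= 20 * (1 / 100)
= 20 * 0.01
= 0.2

0.2 drops


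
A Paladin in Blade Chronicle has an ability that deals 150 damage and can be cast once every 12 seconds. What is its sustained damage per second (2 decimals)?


DPS = damage / cooldown
= 150 / 12
= 12.50

12.50 DPS


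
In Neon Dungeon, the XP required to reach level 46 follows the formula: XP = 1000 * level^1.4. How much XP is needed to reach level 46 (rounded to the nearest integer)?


XP = 1000 * level^1.4
Substitute level = 46:
XP = 1000 * 46^1.4
= 1000 * 212.7458
= 212746

212746 XP


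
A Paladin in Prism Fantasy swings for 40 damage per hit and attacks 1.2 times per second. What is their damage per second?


DPS = damage * attack_speed
= 40 * 1.2
= 48.0

48.0 DPS


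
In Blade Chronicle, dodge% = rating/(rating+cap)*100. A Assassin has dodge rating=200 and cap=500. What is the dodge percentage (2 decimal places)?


dodge% = 200 / (200 + 500) * 100
= 200 / 700 * 100
= 0.285714 * 100
= 28.57%

28.57%


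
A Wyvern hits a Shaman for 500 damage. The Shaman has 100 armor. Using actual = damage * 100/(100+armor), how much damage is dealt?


actual = 500 * 100 / (100 + 100)
= 500 * 100 / 200
= 50000 / 200
= 250.00

250.00 damage


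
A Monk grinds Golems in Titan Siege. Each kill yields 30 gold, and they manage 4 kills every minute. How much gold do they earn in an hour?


Gold per minute = 30 * 4 = 120
Gold per hour = 120 * 60 = 7200

7200 gold/hour


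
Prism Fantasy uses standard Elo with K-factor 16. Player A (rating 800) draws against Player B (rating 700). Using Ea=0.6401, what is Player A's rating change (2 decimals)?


Elo update: delta = K * (S - Ea), where S = 0.5 (draws)
S - Ea = 0.5 - 0.6401 = -0.1401
Rating change = 16 * -0.1401
= -2.24

-2.24 rating points


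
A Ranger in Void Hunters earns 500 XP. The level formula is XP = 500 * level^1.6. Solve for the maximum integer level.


XP = 500 * level^1.6, so level = (XP / 500)^(1/1.6)
= (500 / 500)^(1/1.6)
= 1.0^0.625
= 1.0
Floor: level = 1

level 1


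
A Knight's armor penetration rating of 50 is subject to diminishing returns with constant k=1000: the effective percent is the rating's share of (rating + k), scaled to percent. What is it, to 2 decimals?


effective% = rating / (rating + k) * 100
= 50 / (50 + 1000) * 100
= 50 / 1050 * 100
= 0.047619 * 100
= 4.76%

4.76%


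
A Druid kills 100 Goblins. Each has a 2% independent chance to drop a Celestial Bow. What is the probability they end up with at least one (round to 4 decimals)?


P(at least one) = 1 - P(none) = 1 - (1-p)^n
p = 2/100 = 0.02
1 - p = 0.98
(1 - p)^100 = 0.98^100 = 0.132620
P(at least one) = 1 - 0.132620 = 0.8674

0.8674


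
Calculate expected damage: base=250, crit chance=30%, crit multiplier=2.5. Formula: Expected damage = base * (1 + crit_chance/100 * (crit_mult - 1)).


E[dmg] = base * (1 + crit_chance * (crit_mult - 1))
cc as decimal = 30/100 = 0.3
cm - 1 = 2.5 - 1 = 1.5
Bonus factor = 0.3 * 1.5 = 0.45
Total multiplier = 1 + 0.45 = 1.45
Expected damage = 250 * 1.45 = 362.50

362.50 damage


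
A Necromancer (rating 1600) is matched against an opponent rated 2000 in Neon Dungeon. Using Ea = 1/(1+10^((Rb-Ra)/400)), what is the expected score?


Elo expected score: Ea = 1/(1 + 10^((Rb-Ra)/400))
Rb - Ra = 2000 - 1600 = 400
(Rb-Ra)/400 = 400/400 = 1.0
10^1.0 = 10.0
Ea = 1/(1 + 10.0) = 1/11.0 = 0.0909

0.0909


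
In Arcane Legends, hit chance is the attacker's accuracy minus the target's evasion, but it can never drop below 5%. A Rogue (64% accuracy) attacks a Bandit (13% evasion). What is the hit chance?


accuracy - evasion = 64 - 13 = 51
Apply floor: max(51, 5) = 51
Hit chance = 51%

51%


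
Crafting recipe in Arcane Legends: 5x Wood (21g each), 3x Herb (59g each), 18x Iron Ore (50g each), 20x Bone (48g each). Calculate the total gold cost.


Cost breakdown:
  Wood: 5 * 21 = 105
  Herb: 3 * 59 = 177
  Iron Ore: 18 * 50 = 900
  Bone: 20 * 48 = 960
Total = 105 + 177 + 900 + 960 = 2142

2142 gold


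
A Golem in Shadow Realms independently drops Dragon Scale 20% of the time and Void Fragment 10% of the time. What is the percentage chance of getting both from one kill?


For independent events, P(both) = P(A) * P(B)
= 20% * 10%
= 200 / 100 %
= 2.0%

2.0%


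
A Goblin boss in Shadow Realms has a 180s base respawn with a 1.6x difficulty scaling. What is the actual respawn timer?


Respawn time = base * multiplier
= 180 * 1.6
= 288.0 seconds

288.0 seconds


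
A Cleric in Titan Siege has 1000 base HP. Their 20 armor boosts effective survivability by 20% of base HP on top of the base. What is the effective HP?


EHP = 1000 * (1 + 20/100)
= 1000 * (1 + 0.2)
= 1000 * 1.2
= 1200.0

1200.0 EHP


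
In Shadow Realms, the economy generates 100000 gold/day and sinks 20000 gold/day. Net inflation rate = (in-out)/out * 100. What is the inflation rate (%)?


Net gold = 100000 - 20000 = 80000
Inflation rate = net / sunk * 100 = 80000 / 20000 * 100
= 4.0 * 100
= 400.00%

400.00%


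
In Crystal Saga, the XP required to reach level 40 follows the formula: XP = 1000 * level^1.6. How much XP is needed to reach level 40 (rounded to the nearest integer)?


XP = 1000 * level^1.6
Substitute level = 40:
XP = 1000 * 40^1.6
= 1000 * 365.844
= 365844

365844 XP


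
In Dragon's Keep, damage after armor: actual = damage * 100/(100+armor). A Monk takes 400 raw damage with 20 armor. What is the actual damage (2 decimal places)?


actual = 400 * 100 / (100 + 20)
= 400 * 100 / 120
= 40000 / 120
= 333.33

333.33 damage


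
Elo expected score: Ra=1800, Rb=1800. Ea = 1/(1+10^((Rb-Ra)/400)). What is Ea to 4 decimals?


Elo expected score: Ea = 1/(1 + 10^((Rb-Ra)/400))
Rb - Ra = 1800 - 1800 = 0
(Rb-Ra)/400 = 0/400 = 0.0
10^0.0 = 1.0
Ea = 1/(1 + 1.0) = 1/2.0 = 0.5000

0.5000


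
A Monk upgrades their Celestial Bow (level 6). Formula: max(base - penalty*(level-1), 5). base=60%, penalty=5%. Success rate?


raw_rate = 60 - 5 * (6 - 1)
= 60 - 5 * 5
= 60 - 25
= 35
Apply floor: max(35, 5) = 35%

35%


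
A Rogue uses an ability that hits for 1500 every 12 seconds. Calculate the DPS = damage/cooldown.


DPS = damage / cooldown
= 1500 / 12
= 125.00

125.00 DPS


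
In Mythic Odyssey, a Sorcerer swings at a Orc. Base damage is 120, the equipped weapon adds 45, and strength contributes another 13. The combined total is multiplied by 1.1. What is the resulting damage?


Sum base + weapon + str = 120 + 45 + 13 = 178
Multiply by 1.1:
178 * 1.1 = 195.8

195.8 damage


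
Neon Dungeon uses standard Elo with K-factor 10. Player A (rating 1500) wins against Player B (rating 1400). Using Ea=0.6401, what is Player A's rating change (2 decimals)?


Elo update: delta = K * (S - Ea), where S = 1 (wins)
S - Ea = 1 - 0.6401 = 0.3599
Rating change = 10 * 0.3599
= 3.60

3.60 rating points


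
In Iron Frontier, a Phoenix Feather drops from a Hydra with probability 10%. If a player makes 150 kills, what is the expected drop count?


Expected drops = kills * (drop_rate / 100)
= 150 * (10 / 100)
= 150 * 0.1
= 15.0

15.0 drops


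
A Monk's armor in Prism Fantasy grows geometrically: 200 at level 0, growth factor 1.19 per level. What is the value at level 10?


value = base * growth^level
= 200 * 1.19^10
= 200 * 5.694684
= 1138.94

1138.94 armor


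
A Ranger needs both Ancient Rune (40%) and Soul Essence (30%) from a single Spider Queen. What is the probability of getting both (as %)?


For independent events, P(both) = P(A) * P(B)
= 40% * 30%
= 1200 / 100 %
= 12.0%

12.0%


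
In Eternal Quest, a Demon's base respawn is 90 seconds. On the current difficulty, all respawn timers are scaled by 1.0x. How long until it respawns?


Respawn time = base * multiplier
= 90 * 1.0
= 90.0 seconds

90.0 seconds


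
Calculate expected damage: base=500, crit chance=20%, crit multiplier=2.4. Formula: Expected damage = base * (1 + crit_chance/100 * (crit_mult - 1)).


E[dmg] = base * (1 + crit_chance * (crit_mult - 1))
cc as decimal = 20/100 = 0.2
cm - 1 = 2.4 - 1 = 1.4
Bonus factor = 0.2 * 1.4 = 0.28
Total multiplier = 1 + 0.28 = 1.28
Expected damage = 500 * 1.28 = 640.00

640.00 damage


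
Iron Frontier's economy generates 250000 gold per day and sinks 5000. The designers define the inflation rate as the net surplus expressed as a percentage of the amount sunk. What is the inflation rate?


Net gold = 250000 - 5000 = 245000
Inflation rate = net / sunk * 100 = 245000 / 5000 * 100
= 49.0 * 100
= 4900.00%

4900.00%


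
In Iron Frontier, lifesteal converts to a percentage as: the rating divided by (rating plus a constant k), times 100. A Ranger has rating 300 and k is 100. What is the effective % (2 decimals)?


effective% = rating / (rating + k) * 100
= 300 / (300 + 100) * 100
= 300 / 400 * 100
= 0.75 * 100
= 75.00%

75.00%


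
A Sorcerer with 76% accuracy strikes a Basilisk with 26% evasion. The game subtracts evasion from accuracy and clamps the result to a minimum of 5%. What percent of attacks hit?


accuracy - evasion = 76 - 26 = 50
Apply floor: max(50, 5) = 50
Hit chance = 50%

50%


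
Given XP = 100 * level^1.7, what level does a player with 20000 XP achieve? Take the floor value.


XP = 100 * level^1.7, so level = (XP / 100)^(1/1.7)
= (20000 / 100)^(1/1.7)
= 200.0^0.5882
= 22.5708
Floor: level = 22

level 22


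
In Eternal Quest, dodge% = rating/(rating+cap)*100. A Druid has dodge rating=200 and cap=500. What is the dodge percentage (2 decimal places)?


dodge% = 200 / (200 + 500) * 100
= 200 / 700 * 100
= 0.285714 * 100
= 28.57%

28.57%


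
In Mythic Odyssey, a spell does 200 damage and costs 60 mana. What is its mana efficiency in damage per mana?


Efficiency = damage / mana
= 200 / 60
= 3.33

3.33 dmg/mana


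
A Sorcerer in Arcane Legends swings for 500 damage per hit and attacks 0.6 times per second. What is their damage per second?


DPS = damage * attack_speed
= 500 * 0.6
= 300.0

300.0 DPS


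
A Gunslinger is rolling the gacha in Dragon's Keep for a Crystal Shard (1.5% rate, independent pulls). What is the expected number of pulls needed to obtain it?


Expected pulls for a geometric distribution = 1/p = 100 / rate%
= 100 / 1.5
= 66.67

66.67 pulls


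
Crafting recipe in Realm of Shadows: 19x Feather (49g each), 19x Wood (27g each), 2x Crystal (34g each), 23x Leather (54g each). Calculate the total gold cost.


Cost breakdown:
  Feather: 19 * 49 = 931
  Wood: 19 * 27 = 513
  Crystal: 2 * 34 = 68
  Leather: 23 * 54 = 1242
Total = 931 + 513 + 68 + 1242 = 2754

2754 gold


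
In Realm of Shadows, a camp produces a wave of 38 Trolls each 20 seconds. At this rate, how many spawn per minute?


Spawns per minute = count * (60 / interval)
= 38 * (60 / 20)
= 38 * 3.0
= 114.0

114.0 per minute


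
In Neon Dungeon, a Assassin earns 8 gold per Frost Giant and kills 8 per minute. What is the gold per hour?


Gold per minute = 8 * 8 = 64
Gold per hour = 64 * 60 = 3840

3840 gold/hour


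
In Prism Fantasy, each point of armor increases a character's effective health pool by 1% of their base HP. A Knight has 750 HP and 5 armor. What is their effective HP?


EHP = 750 * (1 + 5/100)
= 750 * (1 + 0.05)
= 750 * 1.05
= 787.5

787.5 EHP


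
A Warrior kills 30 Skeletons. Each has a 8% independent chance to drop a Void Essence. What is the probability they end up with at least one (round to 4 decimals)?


P(at least one) = 1 - P(none) = 1 - (1-p)^n
p = 8/100 = 0.08
1 - p = 0.92
(1 - p)^30 = 0.92^30 = 0.081966
P(at least one) = 1 - 0.081966 = 0.9180

0.9180


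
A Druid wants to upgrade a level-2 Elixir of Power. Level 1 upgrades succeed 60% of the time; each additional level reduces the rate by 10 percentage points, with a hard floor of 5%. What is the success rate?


raw_rate = 60 - 10 * (2 - 1)
= 60 - 10 * 1
= 60 - 10
= 50
Apply floor: max(50, 5) = 50%

50%


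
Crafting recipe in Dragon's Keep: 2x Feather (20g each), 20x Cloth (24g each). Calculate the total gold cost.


Cost breakdown:
  Feather: 2 * 20 = 40
  Cloth: 20 * 24 = 480
Total = 40 + 480 = 520

520 gold


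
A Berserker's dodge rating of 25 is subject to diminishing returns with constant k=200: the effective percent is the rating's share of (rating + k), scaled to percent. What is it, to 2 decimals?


effective% = rating / (rating + k) * 100
= 25 / (25 + 200) * 100
= 25 / 225 * 100
= 0.111111 * 100
= 11.11%

11.11%


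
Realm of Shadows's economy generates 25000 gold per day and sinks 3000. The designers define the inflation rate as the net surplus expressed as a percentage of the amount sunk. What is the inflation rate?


Net gold = 25000 - 3000 = 22000
Inflation rate = net / sunk * 100 = 22000 / 3000 * 100
= 7.333333 * 100
= 733.33%

733.33%


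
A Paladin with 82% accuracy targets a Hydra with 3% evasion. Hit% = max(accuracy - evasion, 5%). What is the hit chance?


accuracy - evasion = 82 - 3 = 79
Apply floor: max(79, 5) = 79
Hit chance = 79%

79%


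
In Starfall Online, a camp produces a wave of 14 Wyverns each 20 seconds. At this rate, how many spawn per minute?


Spawns per minute = count * (60 / interval)
= 14 * (60 / 20)
= 14 * 3.0
= 42.0

42.0 per minute


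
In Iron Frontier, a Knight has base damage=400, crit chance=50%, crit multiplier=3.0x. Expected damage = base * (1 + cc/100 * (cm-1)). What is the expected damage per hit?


E[dmg] = base * (1 + crit_chance * (crit_mult - 1))
cc as decimal = 50/100 = 0.5
cm - 1 = 3.0 - 1 = 2.0
Bonus factor = 0.5 * 2.0 = 1.0
Total multiplier = 1 + 1.0 = 2.0
Expected damage = 400 * 2.0 = 800.00

800.00 damage


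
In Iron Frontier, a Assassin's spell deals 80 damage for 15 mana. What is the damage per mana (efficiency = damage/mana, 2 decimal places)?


Efficiency = damage / mana
= 80 / 15
= 5.33

5.33 dmg/mana


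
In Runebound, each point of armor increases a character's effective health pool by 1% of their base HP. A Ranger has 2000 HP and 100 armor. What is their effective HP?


EHP = 2000 * (1 + 100/100)
= 2000 * (1 + 1.0)
= 2000 * 2.0
= 4000.0

4000.0 EHP


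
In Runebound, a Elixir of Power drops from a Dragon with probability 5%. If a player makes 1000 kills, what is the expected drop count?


Expected drops = kills * (drop_rate / 100)
= 1000 * (5 / 100)
= 1000 * 0.05
= 50.0

50.0 drops


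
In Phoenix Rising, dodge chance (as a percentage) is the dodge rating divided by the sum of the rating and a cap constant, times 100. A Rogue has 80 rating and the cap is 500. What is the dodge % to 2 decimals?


dodge% = 80 / (80 + 500) * 100
= 80 / 580 * 100
= 0.137931 * 100
= 13.79%

13.79%


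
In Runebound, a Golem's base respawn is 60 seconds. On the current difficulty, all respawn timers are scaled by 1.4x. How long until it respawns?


Respawn time = base * multiplier
= 60 * 1.4
= 84.0 seconds

84.0 seconds


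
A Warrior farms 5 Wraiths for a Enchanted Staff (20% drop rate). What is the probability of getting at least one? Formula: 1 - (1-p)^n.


P(at least one) = 1 - P(none) = 1 - (1-p)^n
p = 20/100 = 0.2
1 - p = 0.8
(1 - p)^5 = 0.8^5 = 0.327680
P(at least one) = 1 - 0.327680 = 0.6723

0.6723


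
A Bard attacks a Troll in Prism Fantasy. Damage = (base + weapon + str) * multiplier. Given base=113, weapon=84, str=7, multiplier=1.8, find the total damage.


Sum base + weapon + str = 113 + 84 + 7 = 204
Multiply by 1.8:
204 * 1.8 = 367.2

367.2 damage


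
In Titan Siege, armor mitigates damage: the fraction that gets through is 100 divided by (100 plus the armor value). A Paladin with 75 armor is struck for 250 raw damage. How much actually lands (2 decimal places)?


actual = 250 * 100 / (100 + 75)
= 250 * 100 / 175
= 25000 / 175
= 142.86

142.86 damage


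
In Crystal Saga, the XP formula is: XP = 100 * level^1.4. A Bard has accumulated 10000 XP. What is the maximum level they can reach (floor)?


XP = 100 * level^1.4, so level = (XP / 100)^(1/1.4)
= (10000 / 100)^(1/1.4)
= 100.0^0.7143
= 26.827
Floor: level = 26

level 26


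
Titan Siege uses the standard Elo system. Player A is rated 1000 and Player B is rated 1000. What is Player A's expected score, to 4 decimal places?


Elo expected score: Ea = 1/(1 + 10^((Rb-Ra)/400))
Rb - Ra = 1000 - 1000 = 0
(Rb-Ra)/400 = 0/400 = 0.0
10^0.0 = 1.0
Ea = 1/(1 + 1.0) = 1/2.0 = 0.5000

0.5000


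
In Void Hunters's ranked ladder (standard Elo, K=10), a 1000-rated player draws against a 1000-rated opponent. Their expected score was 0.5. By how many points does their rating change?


Elo update: delta = K * (S - Ea), where S = 0.5 (draws)
S - Ea = 0.5 - 0.5 = 0.0
Rating change = 10 * 0.0
= 0.00

0.00 rating points


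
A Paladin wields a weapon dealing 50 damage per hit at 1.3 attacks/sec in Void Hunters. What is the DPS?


DPS = damage * attack_speed
= 50 * 1.3
= 65.0

65.0 DPS


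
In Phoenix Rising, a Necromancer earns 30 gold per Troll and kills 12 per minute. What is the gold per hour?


Gold per minute = 30 * 12 = 360
Gold per hour = 360 * 60 = 21600

21600 gold/hour


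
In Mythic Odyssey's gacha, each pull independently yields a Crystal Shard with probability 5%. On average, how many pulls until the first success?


Expected pulls for a geometric distribution = 1/p = 100 / rate%
= 100 / 5
= 20.0

20.0 pulls


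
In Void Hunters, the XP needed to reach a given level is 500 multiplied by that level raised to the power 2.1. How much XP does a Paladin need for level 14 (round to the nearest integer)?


XP = 500 * level^2.1
Substitute level = 14:
XP = 500 * 14^2.1
= 500 * 255.1931
= 127597

127597 XP


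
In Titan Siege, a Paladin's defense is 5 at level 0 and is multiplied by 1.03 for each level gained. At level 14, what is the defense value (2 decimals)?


value = base * growth^level
= 5 * 1.03^14
= 5 * 1.51259
= 7.56

7.56 defense


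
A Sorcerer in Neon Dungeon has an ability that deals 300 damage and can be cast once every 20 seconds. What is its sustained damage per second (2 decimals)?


DPS = damage / cooldown
= 300 / 20
= 15.00

15.00 DPS


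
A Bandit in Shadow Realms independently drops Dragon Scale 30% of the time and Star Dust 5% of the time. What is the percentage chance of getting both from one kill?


For independent events, P(both) = P(A) * P(B)
= 30% * 5%
= 150 / 100 %
= 1.5%

1.5%


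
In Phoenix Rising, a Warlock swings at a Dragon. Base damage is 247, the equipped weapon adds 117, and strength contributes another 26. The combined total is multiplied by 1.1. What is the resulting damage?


Sum base + weapon + str = 247 + 117 + 26 = 390
Multiply by 1.1:
390 * 1.1 = 429.0

429.0 damage


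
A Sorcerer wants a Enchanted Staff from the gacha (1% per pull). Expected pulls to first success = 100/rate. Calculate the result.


Expected pulls for a geometric distribution = 1/p = 100 / rate%
= 100 / 1
= 100.0

100.0 pulls


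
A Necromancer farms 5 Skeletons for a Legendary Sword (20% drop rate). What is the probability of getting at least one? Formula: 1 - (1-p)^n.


P(at least one) = 1 - P(none) = 1 - (1-p)^n
p = 20/100 = 0.2
1 - p = 0.8
(1 - p)^5 = 0.8^5 = 0.327680
P(at least one) = 1 - 0.327680 = 0.6723

0.6723


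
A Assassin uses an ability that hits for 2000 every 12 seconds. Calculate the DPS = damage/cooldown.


DPS = damage / cooldown
= 2000 / 12
= 166.67

166.67 DPS


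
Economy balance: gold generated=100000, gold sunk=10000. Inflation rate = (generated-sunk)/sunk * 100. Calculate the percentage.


Net gold = 100000 - 10000 = 90000
Inflation rate = net / sunk * 100 = 90000 / 10000 * 100
= 9.0 * 100
= 900.00%

900.00%


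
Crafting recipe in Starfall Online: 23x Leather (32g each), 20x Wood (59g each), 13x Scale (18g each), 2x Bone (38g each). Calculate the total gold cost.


Cost breakdown:
  Leather: 23 * 32 = 736
  Wood: 20 * 59 = 1180
  Scale: 13 * 18 = 234
  Bone: 2 * 38 = 76
Total = 736 + 1180 + 234 + 76 = 2226

2226 gold


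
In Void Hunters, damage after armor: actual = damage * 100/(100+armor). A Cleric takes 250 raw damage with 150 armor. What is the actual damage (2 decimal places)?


actual = 250 * 100 / (100 + 150)
= 250 * 100 / 250
= 25000 / 250
= 100.00

100.00 damage


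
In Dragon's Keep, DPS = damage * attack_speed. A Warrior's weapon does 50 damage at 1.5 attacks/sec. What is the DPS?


DPS = damage * attack_speed
= 50 * 1.5
= 75.0

75.0 DPS


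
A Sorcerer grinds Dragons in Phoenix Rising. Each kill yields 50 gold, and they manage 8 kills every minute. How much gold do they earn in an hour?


Gold per minute = 50 * 8 = 400
Gold per hour = 400 * 60 = 24000

24000 gold/hour


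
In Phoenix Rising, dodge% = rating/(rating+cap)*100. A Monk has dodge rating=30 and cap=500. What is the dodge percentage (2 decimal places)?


dodge% = 30 / (30 + 500) * 100
= 30 / 530 * 100
= 0.056604 * 100
= 5.66%

5.66%


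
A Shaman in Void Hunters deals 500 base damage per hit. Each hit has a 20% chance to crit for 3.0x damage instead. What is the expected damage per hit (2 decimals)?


E[dmg] = base * (1 + crit_chance * (crit_mult - 1))
cc as decimal = 20/100 = 0.2
cm - 1 = 3.0 - 1 = 2.0
Bonus factor = 0.2 * 2.0 = 0.4
Total multiplier = 1 + 0.4 = 1.4
Expected damage = 500 * 1.4 = 700.00

700.00 damage


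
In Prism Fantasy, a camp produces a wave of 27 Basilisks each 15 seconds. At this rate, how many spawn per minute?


Spawns per minute = count * (60 / interval)
= 27 * (60 / 15)
= 27 * 4.0
= 108.0

108.0 per minute


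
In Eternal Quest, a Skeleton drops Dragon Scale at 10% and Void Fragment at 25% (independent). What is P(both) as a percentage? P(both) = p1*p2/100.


For independent events, P(both) = P(A) * P(B)
= 10% * 25%
= 250 / 100 %
= 2.5%

2.5%


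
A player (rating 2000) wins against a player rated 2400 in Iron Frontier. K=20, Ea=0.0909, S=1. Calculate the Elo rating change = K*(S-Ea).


Elo update: delta = K * (S - Ea), where S = 1 (wins)
S - Ea = 1 - 0.0909 = 0.9091
Rating change = 20 * 0.9091
= 18.18

18.18 rating points


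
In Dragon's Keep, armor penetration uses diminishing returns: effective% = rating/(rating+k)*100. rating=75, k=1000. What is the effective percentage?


effective% = rating / (rating + k) * 100
= 75 / (75 + 1000) * 100
= 75 / 1075 * 100
= 0.069767 * 100
= 6.98%

6.98%


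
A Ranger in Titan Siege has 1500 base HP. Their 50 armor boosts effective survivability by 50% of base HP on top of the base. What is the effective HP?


EHP = 1500 * (1 + 50/100)
= 1500 * (1 + 0.5)
= 1500 * 1.5
= 2250.0

2250.0 EHP


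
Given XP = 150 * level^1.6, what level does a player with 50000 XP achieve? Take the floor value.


XP = 150 * level^1.6, so level = (XP / 150)^(1/1.6)
= (50000 / 150)^(1/1.6)
= 333.3333^0.625
= 37.7398
Floor: level = 37

level 37


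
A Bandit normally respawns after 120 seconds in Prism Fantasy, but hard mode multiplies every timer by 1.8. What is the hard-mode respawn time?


Respawn time = base * multiplier
= 120 * 1.8
= 216.0 seconds

216.0 seconds


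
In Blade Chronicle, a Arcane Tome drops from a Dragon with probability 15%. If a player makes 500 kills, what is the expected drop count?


Expected drops = kills * (drop_rate / 100)
= 500 * (15 / 100)
= 500 * 0.15
= 75.0

75.0 drops


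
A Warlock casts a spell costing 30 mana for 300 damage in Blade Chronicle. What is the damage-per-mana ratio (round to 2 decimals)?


Efficiency = damage / mana
= 300 / 30
= 10.00

10.00 dmg/mana


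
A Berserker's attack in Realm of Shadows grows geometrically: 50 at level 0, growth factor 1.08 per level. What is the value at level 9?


value = base * growth^level
= 50 * 1.08^9
= 50 * 1.999005
= 99.95

99.95 attack


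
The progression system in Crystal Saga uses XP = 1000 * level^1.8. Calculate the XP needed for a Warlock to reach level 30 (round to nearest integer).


XP = 1000 * level^1.8
Substitute level = 30:
XP = 1000 * 30^1.8
= 1000 * 455.8461
= 455846

455846 XP


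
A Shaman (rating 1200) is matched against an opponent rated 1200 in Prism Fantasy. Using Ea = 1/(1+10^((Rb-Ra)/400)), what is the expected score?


Elo expected score: Ea = 1/(1 + 10^((Rb-Ra)/400))
Rb - Ra = 1200 - 1200 = 0
(Rb-Ra)/400 = 0/400 = 0.0
10^0.0 = 1.0
Ea = 1/(1 + 1.0) = 1/2.0 = 0.5000

0.5000


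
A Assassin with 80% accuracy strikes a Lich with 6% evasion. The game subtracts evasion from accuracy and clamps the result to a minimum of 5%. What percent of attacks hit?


accuracy - evasion = 80 - 6 = 74
Apply floor: max(74, 5) = 74
Hit chance = 74%

74%


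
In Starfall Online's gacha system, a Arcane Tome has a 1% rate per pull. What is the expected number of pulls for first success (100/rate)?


Expected pulls for a geometric distribution = 1/p = 100 / rate%
= 100 / 1
= 100.0

100.0 pulls
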